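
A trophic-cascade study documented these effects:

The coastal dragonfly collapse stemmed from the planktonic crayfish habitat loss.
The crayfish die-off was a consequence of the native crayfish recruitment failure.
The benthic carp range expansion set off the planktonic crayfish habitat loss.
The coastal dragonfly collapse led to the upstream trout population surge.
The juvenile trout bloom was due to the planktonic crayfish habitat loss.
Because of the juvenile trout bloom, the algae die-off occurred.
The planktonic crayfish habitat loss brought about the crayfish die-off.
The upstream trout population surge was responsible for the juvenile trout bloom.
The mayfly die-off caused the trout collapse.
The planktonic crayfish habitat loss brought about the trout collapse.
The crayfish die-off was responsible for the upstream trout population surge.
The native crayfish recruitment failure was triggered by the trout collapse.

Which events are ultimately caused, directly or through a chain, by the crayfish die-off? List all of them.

the algae die-off, the juvenile trout bloom, the upstream trout population surge

Direct effects: the upstream trout population surge.
2 steps out: the juvenile trout bloom.
3 steps out: the algae die-off.
Not reachable from it: the benthic carp range expansion, the planktonic crayfish habitat loss, the trout collapse, the coastal dragonfly collapse, the native crayfish recruitment failure, the mayfly die-off.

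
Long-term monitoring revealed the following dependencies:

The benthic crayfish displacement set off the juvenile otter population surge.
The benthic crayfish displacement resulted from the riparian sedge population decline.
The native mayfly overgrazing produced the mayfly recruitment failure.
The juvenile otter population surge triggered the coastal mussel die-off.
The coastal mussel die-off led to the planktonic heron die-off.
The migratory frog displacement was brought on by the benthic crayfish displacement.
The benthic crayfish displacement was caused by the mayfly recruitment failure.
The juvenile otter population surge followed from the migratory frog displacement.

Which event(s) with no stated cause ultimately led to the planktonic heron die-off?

Tracing upstream from the planktonic heron die-off: the planktonic heron die-off ← the coastal mussel die-off ← the juvenile otter population surge ← the benthic crayfish displacement ← the mayfly recruitment failure ← the native mayfly overgrazing.
A separate upstream branch: the planktonic heron die-off ← the coastal mussel die-off ← the juvenile otter population surge ← the benthic crayfish displacement ← the riparian sedge population decline.
Each of those chain origins has no stated cause.

the native mayfly overgrazing, the riparian sedge population decline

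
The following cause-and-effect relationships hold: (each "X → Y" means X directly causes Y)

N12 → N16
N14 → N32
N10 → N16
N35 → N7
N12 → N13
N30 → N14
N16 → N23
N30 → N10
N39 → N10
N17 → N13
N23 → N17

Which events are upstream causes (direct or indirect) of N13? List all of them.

N10, N12, N16, N17, N23, N30, N39

Immediate causes of N13: N12, N17.
Further upstream: N30, N39, N10, N16, N23.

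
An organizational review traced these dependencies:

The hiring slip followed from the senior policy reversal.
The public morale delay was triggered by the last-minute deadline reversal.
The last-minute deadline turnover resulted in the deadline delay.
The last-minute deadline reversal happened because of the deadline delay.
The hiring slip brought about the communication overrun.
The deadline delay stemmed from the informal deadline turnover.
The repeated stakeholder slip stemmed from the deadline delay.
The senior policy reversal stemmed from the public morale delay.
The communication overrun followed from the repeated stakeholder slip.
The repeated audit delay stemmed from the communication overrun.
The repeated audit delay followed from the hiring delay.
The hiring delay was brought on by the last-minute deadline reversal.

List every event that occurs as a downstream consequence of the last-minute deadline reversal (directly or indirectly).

Direct effects: the public morale delay, the hiring delay.
2 steps out: the senior policy reversal, the repeated audit delay.
3 steps out: the hiring slip.
4 steps out: the communication overrun.
Not reachable from it: the last-minute deadline turnover, the informal deadline turnover, the deadline delay, the repeated stakeholder slip.

the communication overrun, the hiring delay, the hiring slip, the public morale delay, the repeated audit delay, the senior policy reversal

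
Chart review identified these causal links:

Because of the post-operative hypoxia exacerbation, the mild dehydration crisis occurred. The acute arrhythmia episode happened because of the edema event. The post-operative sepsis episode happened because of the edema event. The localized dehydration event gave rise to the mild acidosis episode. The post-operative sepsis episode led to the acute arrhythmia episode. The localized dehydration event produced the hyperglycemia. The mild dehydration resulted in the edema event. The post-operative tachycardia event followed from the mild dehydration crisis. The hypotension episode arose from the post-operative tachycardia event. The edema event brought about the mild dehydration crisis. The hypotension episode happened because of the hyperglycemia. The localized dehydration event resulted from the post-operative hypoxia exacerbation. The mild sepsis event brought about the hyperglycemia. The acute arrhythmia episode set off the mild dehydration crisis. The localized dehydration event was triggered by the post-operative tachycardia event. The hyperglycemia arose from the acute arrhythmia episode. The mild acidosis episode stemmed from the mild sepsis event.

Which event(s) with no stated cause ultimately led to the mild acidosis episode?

the mild dehydration, the mild sepsis event, the post-operative hypoxia exacerbation

Tracing upstream from the mild acidosis episode: the mild acidosis episode ← the localized dehydration event ← the post-operative tachycardia event ← the mild dehydration crisis ← the edema event ← the mild dehydration.
A separate upstream branch: the mild acidosis episode ← the localized dehydration event ← the post-operative hypoxia exacerbation.
A separate upstream branch: the mild acidosis episode ← the mild sepsis event.
Each of those chain origins has no stated cause.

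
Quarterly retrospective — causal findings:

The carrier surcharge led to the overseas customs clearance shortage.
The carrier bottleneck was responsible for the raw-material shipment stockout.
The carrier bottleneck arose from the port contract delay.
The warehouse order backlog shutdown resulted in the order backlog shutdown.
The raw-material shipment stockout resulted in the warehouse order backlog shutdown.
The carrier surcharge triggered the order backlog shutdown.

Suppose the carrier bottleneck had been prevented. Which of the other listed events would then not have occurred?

the raw-material shipment stockout, the warehouse order backlog shutdown

Downstream of the carrier bottleneck: the raw-material shipment stockout, the warehouse order backlog shutdown, the order backlog shutdown.
Of those, still caused via another path: the order backlog shutdown.
The remainder have no surviving cause.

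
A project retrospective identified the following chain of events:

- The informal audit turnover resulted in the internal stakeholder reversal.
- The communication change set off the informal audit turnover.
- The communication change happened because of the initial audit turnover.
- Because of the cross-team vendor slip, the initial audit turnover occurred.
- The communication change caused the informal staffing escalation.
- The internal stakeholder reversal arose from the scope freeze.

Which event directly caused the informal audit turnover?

the communication change

Upstream contributors include the cross-team vendor slip, the initial audit turnover, but only the communication change feeds directly into the informal audit turnover.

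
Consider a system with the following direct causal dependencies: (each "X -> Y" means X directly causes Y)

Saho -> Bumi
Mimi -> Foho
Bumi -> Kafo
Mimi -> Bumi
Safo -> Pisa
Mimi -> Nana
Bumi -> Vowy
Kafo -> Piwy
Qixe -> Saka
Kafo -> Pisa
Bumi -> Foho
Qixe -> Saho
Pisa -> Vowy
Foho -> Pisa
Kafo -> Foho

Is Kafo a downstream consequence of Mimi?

Yes

There is a causal chain: Mimi → Bumi → Kafo.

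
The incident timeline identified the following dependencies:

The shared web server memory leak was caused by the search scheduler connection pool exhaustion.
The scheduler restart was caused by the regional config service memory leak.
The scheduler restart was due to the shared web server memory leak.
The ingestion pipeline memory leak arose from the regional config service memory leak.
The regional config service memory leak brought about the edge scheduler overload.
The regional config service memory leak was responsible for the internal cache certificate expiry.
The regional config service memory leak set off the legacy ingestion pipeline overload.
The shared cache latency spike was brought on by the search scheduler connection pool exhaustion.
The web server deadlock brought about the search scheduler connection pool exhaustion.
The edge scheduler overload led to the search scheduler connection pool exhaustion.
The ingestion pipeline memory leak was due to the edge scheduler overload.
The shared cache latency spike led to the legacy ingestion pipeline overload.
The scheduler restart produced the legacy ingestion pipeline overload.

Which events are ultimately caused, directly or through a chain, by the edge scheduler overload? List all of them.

the ingestion pipeline memory leak, the legacy ingestion pipeline overload, the scheduler restart, the search scheduler connection pool exhaustion, the shared cache latency spike, the shared web server memory leak

Direct effects: the ingestion pipeline memory leak, the search scheduler connection pool exhaustion.
2 steps out: the shared web server memory leak, the shared cache latency spike.
3 steps out: the scheduler restart, the legacy ingestion pipeline overload.
Not reachable from it: the regional config service memory leak, the web server deadlock, the internal cache certificate expiry.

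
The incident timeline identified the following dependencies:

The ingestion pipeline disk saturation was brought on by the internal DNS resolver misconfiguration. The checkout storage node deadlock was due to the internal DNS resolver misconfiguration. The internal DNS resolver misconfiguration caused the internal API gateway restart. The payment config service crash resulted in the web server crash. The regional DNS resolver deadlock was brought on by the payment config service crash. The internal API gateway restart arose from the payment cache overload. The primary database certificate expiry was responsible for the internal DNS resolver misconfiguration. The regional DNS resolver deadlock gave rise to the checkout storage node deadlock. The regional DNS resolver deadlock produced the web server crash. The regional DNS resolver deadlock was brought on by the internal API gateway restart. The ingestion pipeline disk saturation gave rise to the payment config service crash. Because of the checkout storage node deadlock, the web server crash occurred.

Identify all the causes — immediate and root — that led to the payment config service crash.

the ingestion pipeline disk saturation, the internal DNS resolver misconfiguration, the primary database certificate expiry

Immediate cause of the payment config service crash: the ingestion pipeline disk saturation.
Further upstream: the primary database certificate expiry, the internal DNS resolver misconfiguration.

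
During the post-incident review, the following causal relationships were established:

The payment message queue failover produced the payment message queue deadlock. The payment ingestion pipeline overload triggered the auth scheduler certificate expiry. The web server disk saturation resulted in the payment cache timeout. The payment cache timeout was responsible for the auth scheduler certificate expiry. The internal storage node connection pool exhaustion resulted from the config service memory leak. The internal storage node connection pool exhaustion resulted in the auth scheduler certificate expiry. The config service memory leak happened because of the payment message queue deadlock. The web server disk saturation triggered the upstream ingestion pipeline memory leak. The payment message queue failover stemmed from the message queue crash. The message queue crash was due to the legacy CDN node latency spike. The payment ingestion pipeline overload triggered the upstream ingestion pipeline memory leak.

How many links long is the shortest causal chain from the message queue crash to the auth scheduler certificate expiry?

Shortest chain: the message queue crash → the payment message queue failover → the payment message queue deadlock → the config service memory leak → the internal storage node connection pool exhaustion → the auth scheduler certificate expiry.

5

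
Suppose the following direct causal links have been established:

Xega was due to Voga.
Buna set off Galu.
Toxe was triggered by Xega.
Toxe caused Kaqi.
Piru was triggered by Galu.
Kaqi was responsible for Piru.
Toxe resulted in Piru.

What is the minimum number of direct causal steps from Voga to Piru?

3

Shortest chain: Voga → Xega → Toxe → Piru.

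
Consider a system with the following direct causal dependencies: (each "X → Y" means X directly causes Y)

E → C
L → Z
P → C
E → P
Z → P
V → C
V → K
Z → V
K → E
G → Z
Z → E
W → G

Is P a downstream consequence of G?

There is a causal chain: G → Z → P.

Yes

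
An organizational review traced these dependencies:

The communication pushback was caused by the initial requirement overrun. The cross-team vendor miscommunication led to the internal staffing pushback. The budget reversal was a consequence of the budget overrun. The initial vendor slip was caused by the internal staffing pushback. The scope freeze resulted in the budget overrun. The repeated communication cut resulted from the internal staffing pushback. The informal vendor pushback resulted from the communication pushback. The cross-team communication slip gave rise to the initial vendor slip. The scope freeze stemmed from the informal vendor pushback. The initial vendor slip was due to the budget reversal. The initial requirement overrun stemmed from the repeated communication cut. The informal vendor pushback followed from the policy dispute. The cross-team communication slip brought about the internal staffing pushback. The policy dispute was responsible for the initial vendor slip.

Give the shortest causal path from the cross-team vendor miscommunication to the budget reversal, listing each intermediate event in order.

the cross-team vendor miscommunication → the internal staffing pushback → the repeated communication cut → the initial requirement overrun → the communication pushback → the informal vendor pushback → the scope freeze → the budget overrun → the budget reversal

the cross-team vendor miscommunication → the internal staffing pushback
the internal staffing pushback → the repeated communication cut
the repeated communication cut → the initial requirement overrun
the initial requirement overrun → the communication pushback
the communication pushback → the informal vendor pushback
the informal vendor pushback → the scope freeze
the scope freeze → the budget overrun
the budget overrun → the budget reversal
Length: 8 steps.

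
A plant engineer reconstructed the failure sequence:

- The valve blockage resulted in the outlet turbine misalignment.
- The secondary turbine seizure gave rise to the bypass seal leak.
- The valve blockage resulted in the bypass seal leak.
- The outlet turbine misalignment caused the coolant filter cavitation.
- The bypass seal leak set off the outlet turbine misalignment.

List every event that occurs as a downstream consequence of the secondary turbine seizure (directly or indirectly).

Direct effects: the bypass seal leak.
2 steps out: the outlet turbine misalignment.
3 steps out: the coolant filter cavitation.
Not reachable from it: the valve blockage.

the bypass seal leak, the coolant filter cavitation, the outlet turbine misalignment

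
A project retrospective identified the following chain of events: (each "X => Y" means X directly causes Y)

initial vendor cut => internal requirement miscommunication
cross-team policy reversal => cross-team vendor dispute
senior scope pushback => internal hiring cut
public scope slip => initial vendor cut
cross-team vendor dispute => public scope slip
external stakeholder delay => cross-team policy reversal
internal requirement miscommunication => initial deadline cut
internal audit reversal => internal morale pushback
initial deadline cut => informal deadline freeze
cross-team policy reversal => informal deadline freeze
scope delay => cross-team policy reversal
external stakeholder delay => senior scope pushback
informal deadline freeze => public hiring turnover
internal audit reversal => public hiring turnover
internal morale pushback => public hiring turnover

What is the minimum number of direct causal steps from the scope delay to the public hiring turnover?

3

Shortest chain: the scope delay → the cross-team policy reversal → the informal deadline freeze → the public hiring turnover.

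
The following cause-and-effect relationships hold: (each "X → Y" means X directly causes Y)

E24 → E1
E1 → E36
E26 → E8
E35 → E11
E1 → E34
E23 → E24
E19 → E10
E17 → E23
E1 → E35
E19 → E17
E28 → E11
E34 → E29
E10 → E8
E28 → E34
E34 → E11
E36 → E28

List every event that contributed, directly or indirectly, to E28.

E1, E17, E19, E23, E24, E36

Immediate cause of E28: E36.
Further upstream: E19, E17, E23, E24, E1.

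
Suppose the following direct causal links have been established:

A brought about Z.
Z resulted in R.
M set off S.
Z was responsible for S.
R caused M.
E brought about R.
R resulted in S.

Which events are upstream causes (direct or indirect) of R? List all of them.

A, E, Z

Immediate causes of R: Z, E.
Further upstream: A.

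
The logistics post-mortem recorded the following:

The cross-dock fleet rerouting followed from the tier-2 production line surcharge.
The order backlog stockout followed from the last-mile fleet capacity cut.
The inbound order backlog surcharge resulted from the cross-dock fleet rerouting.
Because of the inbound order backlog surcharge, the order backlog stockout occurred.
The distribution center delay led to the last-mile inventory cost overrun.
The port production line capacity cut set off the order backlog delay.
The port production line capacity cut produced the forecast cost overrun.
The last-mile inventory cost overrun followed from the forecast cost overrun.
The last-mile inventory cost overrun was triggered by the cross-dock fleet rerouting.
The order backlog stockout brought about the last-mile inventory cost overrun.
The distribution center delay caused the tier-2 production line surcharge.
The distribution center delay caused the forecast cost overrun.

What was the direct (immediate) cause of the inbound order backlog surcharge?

the cross-dock fleet rerouting

Upstream contributors include the distribution center delay, the tier-2 production line surcharge, but only the cross-dock fleet rerouting feeds directly into the inbound order backlog surcharge.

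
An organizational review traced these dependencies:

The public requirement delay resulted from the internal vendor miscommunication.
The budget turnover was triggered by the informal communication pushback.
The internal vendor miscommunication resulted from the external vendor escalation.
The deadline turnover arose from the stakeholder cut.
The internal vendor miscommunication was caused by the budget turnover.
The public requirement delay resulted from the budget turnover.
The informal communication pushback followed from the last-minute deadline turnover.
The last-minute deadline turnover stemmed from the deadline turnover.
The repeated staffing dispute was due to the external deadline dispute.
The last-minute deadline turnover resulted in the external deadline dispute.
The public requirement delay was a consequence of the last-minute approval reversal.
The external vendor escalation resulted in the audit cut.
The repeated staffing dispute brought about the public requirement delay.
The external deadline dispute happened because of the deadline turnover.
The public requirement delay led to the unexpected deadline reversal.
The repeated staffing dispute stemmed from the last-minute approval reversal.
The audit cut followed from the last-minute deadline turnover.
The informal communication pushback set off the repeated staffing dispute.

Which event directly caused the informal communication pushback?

Upstream contributors include the stakeholder cut, the deadline turnover, but only the last-minute deadline turnover feeds directly into the informal communication pushback.

the last-minute deadline turnover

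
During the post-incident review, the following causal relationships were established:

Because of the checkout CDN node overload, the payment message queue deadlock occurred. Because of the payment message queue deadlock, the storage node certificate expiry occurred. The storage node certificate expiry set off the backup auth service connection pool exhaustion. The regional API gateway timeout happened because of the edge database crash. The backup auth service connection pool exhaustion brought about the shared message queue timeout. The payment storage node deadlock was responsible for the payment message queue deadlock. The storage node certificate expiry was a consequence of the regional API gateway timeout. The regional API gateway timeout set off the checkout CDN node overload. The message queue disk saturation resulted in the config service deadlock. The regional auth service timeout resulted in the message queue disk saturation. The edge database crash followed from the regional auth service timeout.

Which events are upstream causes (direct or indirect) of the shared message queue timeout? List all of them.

Immediate cause of the shared message queue timeout: the backup auth service connection pool exhaustion.
Further upstream: the regional auth service timeout, the edge database crash, the regional API gateway timeout, the payment storage node deadlock, the checkout CDN node overload, the payment message queue deadlock, the storage node certificate expiry.

the backup auth service connection pool exhaustion, the checkout CDN node overload, the edge database crash, the payment message queue deadlock, the payment storage node deadlock, the regional API gateway timeout, the regional auth service timeout, the storage node certificate expiry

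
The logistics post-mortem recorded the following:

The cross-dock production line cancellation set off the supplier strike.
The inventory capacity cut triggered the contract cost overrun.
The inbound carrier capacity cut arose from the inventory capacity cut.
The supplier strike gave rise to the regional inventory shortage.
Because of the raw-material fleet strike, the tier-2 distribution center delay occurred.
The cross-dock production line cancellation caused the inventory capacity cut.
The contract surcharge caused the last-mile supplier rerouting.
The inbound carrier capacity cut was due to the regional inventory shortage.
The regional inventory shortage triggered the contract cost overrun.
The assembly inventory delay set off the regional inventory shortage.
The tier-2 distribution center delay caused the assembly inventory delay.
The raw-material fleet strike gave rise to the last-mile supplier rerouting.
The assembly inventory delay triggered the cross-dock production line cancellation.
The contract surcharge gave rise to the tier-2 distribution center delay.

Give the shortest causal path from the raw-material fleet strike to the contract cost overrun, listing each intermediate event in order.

the raw-material fleet strike → the tier-2 distribution center delay
the tier-2 distribution center delay → the assembly inventory delay
the assembly inventory delay → the regional inventory shortage
the regional inventory shortage → the contract cost overrun
Length: 4 steps.

the raw-material fleet strike → the tier-2 distribution center delay → the assembly inventory delay → the regional inventory shortage → the contract cost overrun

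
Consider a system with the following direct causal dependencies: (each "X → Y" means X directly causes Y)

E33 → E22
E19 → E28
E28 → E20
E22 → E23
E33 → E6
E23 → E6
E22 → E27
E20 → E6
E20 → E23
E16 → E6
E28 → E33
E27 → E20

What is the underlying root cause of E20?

Tracing upstream from E20: E20 ← E28 ← E19.
E19 has no stated cause, so it is the root.

E19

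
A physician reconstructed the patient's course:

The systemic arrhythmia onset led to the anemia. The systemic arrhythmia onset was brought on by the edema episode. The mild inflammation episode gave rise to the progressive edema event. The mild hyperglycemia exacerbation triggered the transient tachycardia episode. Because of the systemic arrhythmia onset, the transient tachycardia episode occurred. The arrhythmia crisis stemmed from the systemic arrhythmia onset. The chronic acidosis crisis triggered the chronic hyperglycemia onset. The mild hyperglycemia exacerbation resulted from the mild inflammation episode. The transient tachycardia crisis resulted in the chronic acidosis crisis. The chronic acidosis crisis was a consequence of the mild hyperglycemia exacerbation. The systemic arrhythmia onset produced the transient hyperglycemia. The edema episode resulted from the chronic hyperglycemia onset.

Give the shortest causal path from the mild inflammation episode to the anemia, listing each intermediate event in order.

the mild inflammation episode → the mild hyperglycemia exacerbation → the chronic acidosis crisis → the chronic hyperglycemia onset → the edema episode → the systemic arrhythmia onset → the anemia

the mild inflammation episode → the mild hyperglycemia exacerbation
the mild hyperglycemia exacerbation → the chronic acidosis crisis
the chronic acidosis crisis → the chronic hyperglycemia onset
the chronic hyperglycemia onset → the edema episode
the edema episode → the systemic arrhythmia onset
the systemic arrhythmia onset → the anemia
Length: 6 steps.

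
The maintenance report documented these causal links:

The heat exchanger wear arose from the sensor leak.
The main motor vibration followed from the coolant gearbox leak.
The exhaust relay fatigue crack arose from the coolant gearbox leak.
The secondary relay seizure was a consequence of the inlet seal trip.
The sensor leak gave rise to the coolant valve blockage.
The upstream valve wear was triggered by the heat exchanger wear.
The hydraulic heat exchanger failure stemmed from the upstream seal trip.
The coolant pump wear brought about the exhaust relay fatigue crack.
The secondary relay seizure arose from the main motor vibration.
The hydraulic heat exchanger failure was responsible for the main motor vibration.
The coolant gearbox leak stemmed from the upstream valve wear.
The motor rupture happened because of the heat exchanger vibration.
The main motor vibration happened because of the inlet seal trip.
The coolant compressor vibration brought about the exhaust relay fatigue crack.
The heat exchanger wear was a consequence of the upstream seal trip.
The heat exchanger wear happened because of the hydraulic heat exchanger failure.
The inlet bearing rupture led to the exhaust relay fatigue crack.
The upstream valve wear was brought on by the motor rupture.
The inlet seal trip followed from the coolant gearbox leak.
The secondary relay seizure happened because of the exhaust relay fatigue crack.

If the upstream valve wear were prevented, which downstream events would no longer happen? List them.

the coolant gearbox leak, the inlet seal trip

Downstream of the upstream valve wear: the coolant gearbox leak, the inlet seal trip, the main motor vibration, the exhaust relay fatigue crack, the secondary relay seizure.
Of those, still caused via another path: the main motor vibration, the exhaust relay fatigue crack, the secondary relay seizure.
The remainder have no surviving cause.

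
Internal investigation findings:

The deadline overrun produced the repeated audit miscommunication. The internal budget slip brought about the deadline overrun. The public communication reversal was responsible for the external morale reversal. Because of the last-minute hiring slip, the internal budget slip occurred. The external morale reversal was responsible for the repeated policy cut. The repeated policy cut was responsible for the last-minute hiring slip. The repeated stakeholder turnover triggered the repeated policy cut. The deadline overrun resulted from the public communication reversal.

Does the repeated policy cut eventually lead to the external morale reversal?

No

The repeated policy cut leads to the last-minute hiring slip, the internal budget slip, the deadline overrun, the repeated audit miscommunication; the external morale reversal is not among them.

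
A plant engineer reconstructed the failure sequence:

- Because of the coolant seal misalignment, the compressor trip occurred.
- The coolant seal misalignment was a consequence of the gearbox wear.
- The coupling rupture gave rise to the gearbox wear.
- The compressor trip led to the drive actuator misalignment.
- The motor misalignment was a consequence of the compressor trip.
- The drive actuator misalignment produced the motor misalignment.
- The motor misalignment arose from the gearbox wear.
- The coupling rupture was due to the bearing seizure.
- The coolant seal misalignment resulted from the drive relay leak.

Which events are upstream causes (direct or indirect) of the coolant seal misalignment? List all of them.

the bearing seizure, the coupling rupture, the drive relay leak, the gearbox wear

Immediate causes of the coolant seal misalignment: the gearbox wear, the drive relay leak.
Further upstream: the bearing seizure, the coupling rupture.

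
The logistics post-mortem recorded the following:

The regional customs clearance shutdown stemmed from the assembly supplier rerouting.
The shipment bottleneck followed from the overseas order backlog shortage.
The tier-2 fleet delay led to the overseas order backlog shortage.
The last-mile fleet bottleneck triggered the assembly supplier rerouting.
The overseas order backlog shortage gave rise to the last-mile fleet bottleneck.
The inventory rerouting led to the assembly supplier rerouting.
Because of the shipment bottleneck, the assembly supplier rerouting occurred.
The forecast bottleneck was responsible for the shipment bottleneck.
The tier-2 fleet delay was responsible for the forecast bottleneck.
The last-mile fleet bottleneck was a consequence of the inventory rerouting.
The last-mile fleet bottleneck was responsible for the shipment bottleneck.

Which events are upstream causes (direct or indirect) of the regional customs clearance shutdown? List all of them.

the assembly supplier rerouting, the forecast bottleneck, the inventory rerouting, the last-mile fleet bottleneck, the overseas order backlog shortage, the shipment bottleneck, the tier-2 fleet delay

Immediate cause of the regional customs clearance shutdown: the assembly supplier rerouting.
Further upstream: the tier-2 fleet delay, the inventory rerouting, the forecast bottleneck, the overseas order backlog shortage, the last-mile fleet bottleneck, the shipment bottleneck.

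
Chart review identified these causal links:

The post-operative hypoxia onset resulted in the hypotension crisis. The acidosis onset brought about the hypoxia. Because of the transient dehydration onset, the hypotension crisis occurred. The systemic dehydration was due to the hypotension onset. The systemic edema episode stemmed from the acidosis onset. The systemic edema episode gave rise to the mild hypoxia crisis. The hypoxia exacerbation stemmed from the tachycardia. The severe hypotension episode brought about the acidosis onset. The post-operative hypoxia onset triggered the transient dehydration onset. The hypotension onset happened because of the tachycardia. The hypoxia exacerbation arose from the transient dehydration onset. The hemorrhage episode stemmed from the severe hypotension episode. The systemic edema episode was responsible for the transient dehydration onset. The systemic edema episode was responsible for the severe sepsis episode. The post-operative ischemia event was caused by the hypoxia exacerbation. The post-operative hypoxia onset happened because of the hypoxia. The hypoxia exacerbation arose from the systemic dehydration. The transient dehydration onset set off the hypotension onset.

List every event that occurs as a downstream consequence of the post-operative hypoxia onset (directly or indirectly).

Direct effects: the transient dehydration onset, the hypotension crisis.
2 steps out: the hypotension onset, the hypoxia exacerbation.
3 steps out: the systemic dehydration, the post-operative ischemia event.
Not reachable from it: the severe hypotension episode, the acidosis onset, the hypoxia, the hemorrhage episode, the systemic edema episode, the tachycardia, the severe sepsis episode, the mild hypoxia crisis.

the hypotension crisis, the hypotension onset, the hypoxia exacerbation, the post-operative ischemia event, the systemic dehydration, the transient dehydration onset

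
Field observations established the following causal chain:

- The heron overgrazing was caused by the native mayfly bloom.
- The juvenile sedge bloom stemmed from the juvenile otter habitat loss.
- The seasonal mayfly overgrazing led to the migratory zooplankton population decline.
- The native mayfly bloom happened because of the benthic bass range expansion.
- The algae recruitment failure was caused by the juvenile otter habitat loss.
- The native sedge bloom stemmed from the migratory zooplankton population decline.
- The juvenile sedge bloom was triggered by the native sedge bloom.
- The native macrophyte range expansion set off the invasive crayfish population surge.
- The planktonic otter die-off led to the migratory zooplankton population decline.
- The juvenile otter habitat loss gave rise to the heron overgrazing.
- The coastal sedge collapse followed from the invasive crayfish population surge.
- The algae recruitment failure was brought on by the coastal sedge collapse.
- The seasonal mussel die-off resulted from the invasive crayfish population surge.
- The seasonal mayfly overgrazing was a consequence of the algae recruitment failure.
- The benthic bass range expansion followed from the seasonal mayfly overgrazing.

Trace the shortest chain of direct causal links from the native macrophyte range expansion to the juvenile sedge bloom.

the native macrophyte range expansion → the invasive crayfish population surge
the invasive crayfish population surge → the coastal sedge collapse
the coastal sedge collapse → the algae recruitment failure
the algae recruitment failure → the seasonal mayfly overgrazing
the seasonal mayfly overgrazing → the migratory zooplankton population decline
the migratory zooplankton population decline → the native sedge bloom
the native sedge bloom → the juvenile sedge bloom
Length: 7 steps.

the native macrophyte range expansion → the invasive crayfish population surge → the coastal sedge collapse → the algae recruitment failure → the seasonal mayfly overgrazing → the migratory zooplankton population decline → the native sedge bloom → the juvenile sedge bloom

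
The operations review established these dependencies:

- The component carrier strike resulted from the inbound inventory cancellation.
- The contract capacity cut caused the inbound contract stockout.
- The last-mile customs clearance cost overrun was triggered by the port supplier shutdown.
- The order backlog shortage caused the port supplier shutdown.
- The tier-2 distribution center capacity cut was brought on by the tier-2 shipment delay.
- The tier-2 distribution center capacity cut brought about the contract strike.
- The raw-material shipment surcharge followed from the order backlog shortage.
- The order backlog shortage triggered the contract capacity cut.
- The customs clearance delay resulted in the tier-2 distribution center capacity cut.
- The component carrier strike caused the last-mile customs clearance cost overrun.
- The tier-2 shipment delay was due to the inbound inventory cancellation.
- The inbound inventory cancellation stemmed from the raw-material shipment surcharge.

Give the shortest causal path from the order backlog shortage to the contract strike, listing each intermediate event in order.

the order backlog shortage → the raw-material shipment surcharge → the inbound inventory cancellation → the tier-2 shipment delay → the tier-2 distribution center capacity cut → the contract strike

the order backlog shortage → the raw-material shipment surcharge
the raw-material shipment surcharge → the inbound inventory cancellation
the inbound inventory cancellation → the tier-2 shipment delay
the tier-2 shipment delay → the tier-2 distribution center capacity cut
the tier-2 distribution center capacity cut → the contract strike
Length: 5 steps.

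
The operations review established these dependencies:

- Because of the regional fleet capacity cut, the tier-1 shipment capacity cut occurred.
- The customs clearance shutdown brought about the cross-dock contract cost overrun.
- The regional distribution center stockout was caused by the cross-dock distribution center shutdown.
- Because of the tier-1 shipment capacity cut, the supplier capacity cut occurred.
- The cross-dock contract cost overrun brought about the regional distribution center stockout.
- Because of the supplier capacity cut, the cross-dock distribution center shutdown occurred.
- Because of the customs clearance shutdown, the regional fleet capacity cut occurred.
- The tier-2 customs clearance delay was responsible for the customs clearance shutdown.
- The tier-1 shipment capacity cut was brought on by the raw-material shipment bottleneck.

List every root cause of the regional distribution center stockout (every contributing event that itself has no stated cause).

the raw-material shipment bottleneck, the tier-2 customs clearance delay

Tracing upstream from the regional distribution center stockout: the regional distribution center stockout ← the cross-dock contract cost overrun ← the customs clearance shutdown ← the tier-2 customs clearance delay.
A separate upstream branch: the regional distribution center stockout ← the cross-dock distribution center shutdown ← the supplier capacity cut ← the tier-1 shipment capacity cut ← the raw-material shipment bottleneck.
Each of those chain origins has no stated cause.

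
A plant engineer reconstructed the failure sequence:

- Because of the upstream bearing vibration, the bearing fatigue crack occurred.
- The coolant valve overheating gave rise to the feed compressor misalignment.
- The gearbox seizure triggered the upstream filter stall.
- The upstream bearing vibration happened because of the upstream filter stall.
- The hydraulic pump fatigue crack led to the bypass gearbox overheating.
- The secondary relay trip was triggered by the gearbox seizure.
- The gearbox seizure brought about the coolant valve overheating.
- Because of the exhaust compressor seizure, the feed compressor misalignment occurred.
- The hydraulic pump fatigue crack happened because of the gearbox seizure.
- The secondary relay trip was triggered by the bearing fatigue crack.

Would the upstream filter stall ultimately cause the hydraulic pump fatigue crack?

No

The upstream filter stall leads to the upstream bearing vibration, the bearing fatigue crack, the secondary relay trip; the hydraulic pump fatigue crack is not among them.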